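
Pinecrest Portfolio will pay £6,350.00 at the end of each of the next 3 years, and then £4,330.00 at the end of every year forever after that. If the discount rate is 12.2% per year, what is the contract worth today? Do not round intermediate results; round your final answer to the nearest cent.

£40326.88

PV of 3-year annuity: £6,350.00 × [1 − (1+0.122)^−3] / 0.122 = 15199.36431
Perpetuity value at year 3: £4,330.00 / 0.122 = 35491.80328
PV of perpetuity: 35491.80328 / (1+0.122)^3 = 25127.51234
Total PV = 15199.36431 + 25127.51234 = 40326.87665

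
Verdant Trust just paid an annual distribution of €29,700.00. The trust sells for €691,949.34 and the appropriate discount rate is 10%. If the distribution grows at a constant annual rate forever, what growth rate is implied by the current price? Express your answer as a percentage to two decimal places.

5.47%

P = D₀(1+g)/(r−g) ⇒ P(r−g) = D₀(1+g) ⇒ g(P+D₀) = P·r − D₀
g = (P·r − D₀)/(P + D₀) = (€691,949.34×0.1 − €29,700.00) / (€691,949.34 + €29,700.00) = 0.054729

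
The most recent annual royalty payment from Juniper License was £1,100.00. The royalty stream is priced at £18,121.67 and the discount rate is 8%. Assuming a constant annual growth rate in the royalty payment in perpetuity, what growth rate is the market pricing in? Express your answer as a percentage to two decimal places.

P = D₀(1+g)/(r−g) ⇒ P(r−g) = D₀(1+g) ⇒ g(P+D₀) = P·r − D₀
g = (P·r − D₀)/(P + D₀) = (£18,121.67×0.08 − £1,100.00) / (£18,121.67 + £1,100.00) = 0.018195

1.82%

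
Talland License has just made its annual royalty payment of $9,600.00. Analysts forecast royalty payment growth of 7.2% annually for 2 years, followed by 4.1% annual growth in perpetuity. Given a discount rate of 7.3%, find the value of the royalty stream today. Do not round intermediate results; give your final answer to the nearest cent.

$330891.33

D_1 = 10291.20000
D_2 = 11032.16640
Terminal value at year 2: TV = D_2×(1+g_2)/(r−g_2) = 11484.48522/0.032 = 358890.16320
P_0 = D_1/(1+r)^1 + D_2/(1+r)^2 + TV/(1+r)^2
    = 9591.05312 + 9582.11458 + 311718.16501 = 330891.33271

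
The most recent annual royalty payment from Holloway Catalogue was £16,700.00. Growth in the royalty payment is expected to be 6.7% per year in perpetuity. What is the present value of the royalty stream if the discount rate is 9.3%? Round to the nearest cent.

D₁ = D₀ × (1 + g) = £16,700.00 × 1.067 = £17,818.9000
Growing perpetuity: P = D₁ / (r − g) = £17,818.9000 / (0.093 − 0.067) = £685,342.31

£685342.31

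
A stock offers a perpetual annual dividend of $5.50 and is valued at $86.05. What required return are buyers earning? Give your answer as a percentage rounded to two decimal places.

P = C/r ⇒ r = C/P = $5.50/$86.05 = 0.063916

6.39%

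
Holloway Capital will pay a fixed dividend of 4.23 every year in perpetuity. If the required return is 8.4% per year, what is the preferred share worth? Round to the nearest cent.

Level perpetuity: PV = C / r = 4.23 / 0.084 = 50.36

50.36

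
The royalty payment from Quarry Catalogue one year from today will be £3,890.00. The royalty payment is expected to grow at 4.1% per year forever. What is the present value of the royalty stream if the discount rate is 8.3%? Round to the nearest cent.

Growing perpetuity: P = D₁ / (r − g) = £3,890.0000 / (0.083 − 0.041) = £92,619.05

£92619.05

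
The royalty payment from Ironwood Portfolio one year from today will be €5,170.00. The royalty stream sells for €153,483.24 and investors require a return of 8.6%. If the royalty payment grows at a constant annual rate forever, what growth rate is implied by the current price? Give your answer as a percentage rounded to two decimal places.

5.23%

P = D₁/(r−g) ⇒ g = r − D₁/P = 0.086 − €5,170.00/€153,483.24 = 0.052316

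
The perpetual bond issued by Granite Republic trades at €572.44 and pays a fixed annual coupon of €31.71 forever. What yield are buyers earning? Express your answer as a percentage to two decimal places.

P = C/r ⇒ r = C/P = €31.71/€572.44 = 0.055394

5.54%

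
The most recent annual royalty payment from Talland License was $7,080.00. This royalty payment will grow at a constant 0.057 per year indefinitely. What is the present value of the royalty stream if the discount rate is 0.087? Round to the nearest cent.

D₁ = D₀ × (1 + g) = $7,080.00 × 1.057 = $7,483.5600
Growing perpetuity: P = D₁ / (r − g) = $7,483.5600 / (0.087 − 0.057) = $249,452.00

$249452.00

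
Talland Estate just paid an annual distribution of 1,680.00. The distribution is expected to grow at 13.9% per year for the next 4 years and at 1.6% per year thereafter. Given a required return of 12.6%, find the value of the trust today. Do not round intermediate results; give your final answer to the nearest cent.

D_1 = 1913.52000
D_2 = 2179.49928
D_3 = 2482.44968
D_4 = 2827.51019
Terminal value at year 4: TV = D_4×(1+g_2)/(r−g_2) = 2872.75035/0.11 = 26115.91226
P_0 = D_1/(1+r)^1 + D_2/(1+r)^2 + D_3/(1+r)^3 + D_4/(1+r)^4 + TV/(1+r)^4
    = 1699.39609 + 1719.01612 + 1738.86266 + 1758.93834 + 16246.19414 = 23162.40736

23162.41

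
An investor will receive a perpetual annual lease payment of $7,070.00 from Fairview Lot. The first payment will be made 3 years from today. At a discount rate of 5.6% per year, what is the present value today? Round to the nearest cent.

$113214.89

Value at end of year 2: C / r = $7,070.00 / 0.056 = $126,250.0000
Discount to today: PV = $126,250.0000 / (1 + 0.056)^2 = $126,250.0000 / 1.115136 = $113,214.89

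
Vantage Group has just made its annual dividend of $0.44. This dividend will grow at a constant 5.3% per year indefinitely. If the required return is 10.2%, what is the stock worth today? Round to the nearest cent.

D₁ = D₀ × (1 + g) = $0.44 × 1.053 = $0.4633
Growing perpetuity: P = D₁ / (r − g) = $0.4633 / (0.102 − 0.053) = $9.46

$9.46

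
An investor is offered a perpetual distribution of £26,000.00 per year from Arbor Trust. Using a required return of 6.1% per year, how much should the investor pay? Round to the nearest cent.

£426229.51

Level perpetuity: PV = C / r = £26,000.00 / 0.061 = £426,229.51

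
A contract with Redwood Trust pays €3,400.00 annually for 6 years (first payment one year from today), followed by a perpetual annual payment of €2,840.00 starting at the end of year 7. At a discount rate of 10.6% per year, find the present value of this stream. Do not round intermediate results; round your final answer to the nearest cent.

€29189.11

PV of 6-year annuity: €3,400.00 × [1 − (1+0.106)^−6] / 0.106 = 14551.10671
Perpetuity value at year 6: €2,840.00 / 0.106 = 26792.45283
PV of perpetuity: 26792.45283 / (1+0.106)^6 = 14637.99899
Total PV = 14551.10671 + 14637.99899 = 29189.10570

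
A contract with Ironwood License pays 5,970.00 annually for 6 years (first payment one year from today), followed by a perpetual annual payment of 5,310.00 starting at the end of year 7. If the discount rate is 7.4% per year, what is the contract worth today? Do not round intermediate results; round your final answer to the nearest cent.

PV of 6-year annuity: 5,970.00 × [1 − (1+0.074)^−6] / 0.074 = 28108.22411
Perpetuity value at year 6: 5,310.00 / 0.074 = 71756.75676
PV of perpetuity: 71756.75676 / (1+0.074)^6 = 46755.97451
Total PV = 28108.22411 + 46755.97451 = 74864.19862

74864.20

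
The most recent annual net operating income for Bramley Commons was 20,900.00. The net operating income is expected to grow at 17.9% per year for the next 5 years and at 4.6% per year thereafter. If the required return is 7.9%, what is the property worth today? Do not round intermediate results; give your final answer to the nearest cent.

1169275.97

D_1 = 24641.10000
D_2 = 29051.85690
D_3 = 34252.13929
D_4 = 40383.27222
D_5 = 47611.87794
Terminal value at year 5: TV = D_5×(1+g_2)/(r−g_2) = 49802.02433/0.033 = 1509152.25241
P_0 = D_1/(1+r)^1 + D_2/(1+r)^2 + D_3/(1+r)^3 + D_4/(1+r)^4 + D_5/(1+r)^5 + TV/(1+r)^5
    = 22836.97868 + 24953.47346 + 27266.12161 + 29793.10229 + 32554.27952 + 1031872.01154 = 1169275.96711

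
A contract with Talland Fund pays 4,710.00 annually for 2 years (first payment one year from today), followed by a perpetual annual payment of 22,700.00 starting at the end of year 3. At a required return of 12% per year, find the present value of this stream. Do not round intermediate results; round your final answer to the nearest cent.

PV of 2-year annuity: 4,710.00 × [1 − (1+0.12)^−2] / 0.12 = 7960.14031
Perpetuity value at year 2: 22,700.00 / 0.12 = 189166.66667
PV of perpetuity: 189166.66667 / (1+0.12)^2 = 150802.50850
Total PV = 7960.14031 + 150802.50850 = 158762.64881

158762.65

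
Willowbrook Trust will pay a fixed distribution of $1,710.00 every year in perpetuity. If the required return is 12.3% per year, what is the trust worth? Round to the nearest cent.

Level perpetuity: PV = C / r = $1,710.00 / 0.123 = $13,902.44

$13902.44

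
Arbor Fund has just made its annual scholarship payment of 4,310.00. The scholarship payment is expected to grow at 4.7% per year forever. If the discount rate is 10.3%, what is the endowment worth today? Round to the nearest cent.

80581.61

D₁ = D₀ × (1 + g) = 4,310.00 × 1.047 = 4,512.5700
Growing perpetuity: P = D₁ / (r − g) = 4,512.5700 / (0.103 − 0.047) = 80,581.61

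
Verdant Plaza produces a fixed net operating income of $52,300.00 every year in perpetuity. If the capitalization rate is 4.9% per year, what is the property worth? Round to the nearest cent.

Level perpetuity: PV = C / r = $52,300.00 / 0.049 = $1,067,346.94

$1067346.94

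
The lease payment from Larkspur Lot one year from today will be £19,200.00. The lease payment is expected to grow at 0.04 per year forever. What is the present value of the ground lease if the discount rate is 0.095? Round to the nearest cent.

£349090.91

Growing perpetuity: P = D₁ / (r − g) = £19,200.0000 / (0.095 − 0.04) = £349,090.91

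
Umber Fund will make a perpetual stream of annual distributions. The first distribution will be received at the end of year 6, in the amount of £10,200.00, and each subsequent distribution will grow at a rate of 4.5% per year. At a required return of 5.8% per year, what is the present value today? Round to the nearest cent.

£591872.93

Value at end of year 5: C₁ / (r − g) = £10,200.00 / (0.058 − 0.045) = £784,615.3846
Discount to today: PV = £784,615.3846 / (1 + 0.058)^5 = £784,615.3846 / 1.325648 = £591,872.93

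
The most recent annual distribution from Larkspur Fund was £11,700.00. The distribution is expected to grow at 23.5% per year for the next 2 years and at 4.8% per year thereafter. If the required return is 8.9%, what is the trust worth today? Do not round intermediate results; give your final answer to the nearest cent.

£412944.57

D_1 = 14449.50000
D_2 = 17845.13250
Terminal value at year 2: TV = D_2×(1+g_2)/(r−g_2) = 18701.69886/0.041 = 456138.99659
P_0 = D_1/(1+r)^1 + D_2/(1+r)^2 + TV/(1+r)^2
    = 13268.59504 + 15047.48841 + 384628.48418 = 412944.56763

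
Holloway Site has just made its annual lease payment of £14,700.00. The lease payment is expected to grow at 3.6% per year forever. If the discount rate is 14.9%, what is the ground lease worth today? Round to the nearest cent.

£134771.68

D₁ = D₀ × (1 + g) = £14,700.00 × 1.036 = £15,229.2000
Growing perpetuity: P = D₁ / (r − g) = £15,229.2000 / (0.149 − 0.036) = £134,771.68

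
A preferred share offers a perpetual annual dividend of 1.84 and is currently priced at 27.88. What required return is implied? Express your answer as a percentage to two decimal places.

6.60%

P = C/r ⇒ r = C/P = 1.84/27.88 = 0.065997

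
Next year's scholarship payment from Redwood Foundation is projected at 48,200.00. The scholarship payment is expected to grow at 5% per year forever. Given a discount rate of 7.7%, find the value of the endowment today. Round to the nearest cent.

1785185.19

Growing perpetuity: P = D₁ / (r − g) = 48,200.0000 / (0.077 − 0.05) = 1,785,185.19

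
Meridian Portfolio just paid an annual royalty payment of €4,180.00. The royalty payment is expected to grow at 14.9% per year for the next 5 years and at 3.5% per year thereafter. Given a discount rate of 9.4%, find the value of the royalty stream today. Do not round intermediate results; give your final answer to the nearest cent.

D_1 = 4802.82000
D_2 = 5518.44018
D_3 = 6340.68777
D_4 = 7285.45024
D_5 = 8370.98233
Terminal value at year 5: TV = D_5×(1+g_2)/(r−g_2) = 8663.96671/0.059 = 146846.89342
P_0 = D_1/(1+r)^1 + D_2/(1+r)^2 + D_3/(1+r)^3 + D_4/(1+r)^4 + D_5/(1+r)^5 + TV/(1+r)^5
    = 4390.14625 + 4610.85744 + 4842.66472 + 5086.12593 + 5341.82696 + 93708.32031 = 117979.94161

€117979.94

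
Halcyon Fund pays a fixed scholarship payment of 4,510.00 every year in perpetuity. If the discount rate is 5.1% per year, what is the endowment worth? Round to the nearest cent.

Level perpetuity: PV = C / r = 4,510.00 / 0.051 = 88,431.37

88431.37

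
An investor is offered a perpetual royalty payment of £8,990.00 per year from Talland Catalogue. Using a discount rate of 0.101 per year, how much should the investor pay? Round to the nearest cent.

£89009.90

Level perpetuity: PV = C / r = £8,990.00 / 0.101 = £89,009.90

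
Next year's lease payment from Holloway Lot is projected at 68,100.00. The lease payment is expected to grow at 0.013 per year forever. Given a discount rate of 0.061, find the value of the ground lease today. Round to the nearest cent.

Growing perpetuity: P = D₁ / (r − g) = 68,100.0000 / (0.061 − 0.013) = 1,418,750.00

1418750.00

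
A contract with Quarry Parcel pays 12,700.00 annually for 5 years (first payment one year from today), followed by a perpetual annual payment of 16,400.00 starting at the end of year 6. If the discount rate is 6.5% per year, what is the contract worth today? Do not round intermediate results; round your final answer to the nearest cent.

PV of 5-year annuity: 12,700.00 × [1 − (1+0.065)^−5] / 0.065 = 52777.12886
Perpetuity value at year 5: 16,400.00 / 0.065 = 252307.69231
PV of perpetuity: 252307.69231 / (1+0.065)^5 = 184154.54952
Total PV = 52777.12886 + 184154.54952 = 236931.67839

236931.68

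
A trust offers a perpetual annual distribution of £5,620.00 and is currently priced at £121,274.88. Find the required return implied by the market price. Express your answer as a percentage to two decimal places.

4.63%

P = C/r ⇒ r = C/P = £5,620.00/£121,274.88 = 0.046341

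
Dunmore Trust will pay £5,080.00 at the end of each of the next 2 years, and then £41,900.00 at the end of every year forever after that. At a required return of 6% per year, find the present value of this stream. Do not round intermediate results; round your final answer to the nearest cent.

PV of 2-year annuity: £5,080.00 × [1 − (1+0.06)^−2] / 0.06 = 9313.63475
Perpetuity value at year 2: £41,900.00 / 0.06 = 698333.33333
PV of perpetuity: 698333.33333 / (1+0.06)^2 = 621514.18061
Total PV = 9313.63475 + 621514.18061 = 630827.81536

£630827.82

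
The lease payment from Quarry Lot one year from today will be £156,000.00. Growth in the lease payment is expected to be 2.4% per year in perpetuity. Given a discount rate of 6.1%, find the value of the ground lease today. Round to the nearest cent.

Growing perpetuity: P = D₁ / (r − g) = £156,000.0000 / (0.061 − 0.024) = £4,216,216.22

£4216216.22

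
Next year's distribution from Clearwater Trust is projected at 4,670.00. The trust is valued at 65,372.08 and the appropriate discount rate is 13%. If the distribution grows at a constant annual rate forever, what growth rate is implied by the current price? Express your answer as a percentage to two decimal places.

P = D₁/(r−g) ⇒ g = r − D₁/P = 0.13 − 4,670.00/65,372.08 = 0.058563

5.86%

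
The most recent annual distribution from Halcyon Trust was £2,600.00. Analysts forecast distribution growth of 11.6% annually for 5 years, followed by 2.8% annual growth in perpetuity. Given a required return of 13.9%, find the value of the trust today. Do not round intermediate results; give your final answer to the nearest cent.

£33977.67

D_1 = 2901.60000
D_2 = 3238.18560
D_3 = 3613.81513
D_4 = 4033.01768
D_5 = 4500.84774
Terminal value at year 5: TV = D_5×(1+g_2)/(r−g_2) = 4626.87147/0.111 = 41683.52678
P_0 = D_1/(1+r)^1 + D_2/(1+r)^2 + D_3/(1+r)^3 + D_4/(1+r)^4 + D_5/(1+r)^5 + TV/(1+r)^5
    = 2547.49781 + 2496.05579 + 2445.65256 + 2396.26713 + 2347.87894 + 21744.32029 = 33977.67252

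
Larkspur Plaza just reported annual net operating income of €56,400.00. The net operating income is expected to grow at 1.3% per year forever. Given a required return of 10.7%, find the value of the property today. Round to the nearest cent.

D₁ = D₀ × (1 + g) = €56,400.00 × 1.013 = €57,133.2000
Growing perpetuity: P = D₁ / (r − g) = €57,133.2000 / (0.107 − 0.013) = €607,800.00

€607800.00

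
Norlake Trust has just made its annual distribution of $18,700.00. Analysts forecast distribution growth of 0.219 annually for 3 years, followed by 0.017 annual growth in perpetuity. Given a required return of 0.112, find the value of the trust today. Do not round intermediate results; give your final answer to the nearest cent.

D_1 = 22795.30000
D_2 = 27787.47070
D_3 = 33872.92678
Terminal value at year 3: TV = D_3×(1+g_2)/(r−g_2) = 34448.76654/0.095 = 362618.59514
P_0 = D_1/(1+r)^1 + D_2/(1+r)^2 + D_3/(1+r)^3 + TV/(1+r)^3
    = 20499.37050 + 22471.88187 + 24634.19425 + 263715.53211 = 331320.97874

$331320.98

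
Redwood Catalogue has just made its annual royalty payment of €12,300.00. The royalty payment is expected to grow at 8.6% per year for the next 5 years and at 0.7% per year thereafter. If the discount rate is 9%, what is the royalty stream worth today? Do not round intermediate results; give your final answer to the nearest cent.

D_1 = 13357.80000
D_2 = 14506.57080
D_3 = 15754.13589
D_4 = 17108.99158
D_5 = 18580.36485
Terminal value at year 5: TV = D_5×(1+g_2)/(r−g_2) = 18710.42740/0.083 = 225426.83620
P_0 = D_1/(1+r)^1 + D_2/(1+r)^2 + D_3/(1+r)^3 + D_4/(1+r)^4 + D_5/(1+r)^5 + TV/(1+r)^5
    = 12254.86239 + 12209.89041 + 12165.08348 + 12120.44097 + 12075.96229 + 146511.97616 = 207338.21569

€207338.22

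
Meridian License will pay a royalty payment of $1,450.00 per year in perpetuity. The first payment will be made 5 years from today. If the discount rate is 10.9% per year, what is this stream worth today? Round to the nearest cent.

$8794.58

Value at end of year 4: C / r = $1,450.00 / 0.109 = $13,302.7523
Discount to today: PV = $13,302.7523 / (1 + 0.109)^4 = $13,302.7523 / 1.512607 = $8,794.58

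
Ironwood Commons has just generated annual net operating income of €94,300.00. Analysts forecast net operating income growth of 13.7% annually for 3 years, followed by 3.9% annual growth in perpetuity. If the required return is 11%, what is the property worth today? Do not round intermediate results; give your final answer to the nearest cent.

D_1 = 107219.10000
D_2 = 121908.11670
D_3 = 138609.52869
Terminal value at year 3: TV = D_3×(1+g_2)/(r−g_2) = 144015.30031/0.071 = 2028384.51136
P_0 = D_1/(1+r)^1 + D_2/(1+r)^2 + D_3/(1+r)^3 + TV/(1+r)^3
    = 96593.78378 + 98943.36231 + 101350.09274 + 1483137.27267 = 1780024.51151

€1780024.51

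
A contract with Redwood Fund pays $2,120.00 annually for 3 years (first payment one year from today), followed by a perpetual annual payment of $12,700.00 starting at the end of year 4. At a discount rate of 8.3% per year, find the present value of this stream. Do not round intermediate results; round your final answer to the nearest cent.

PV of 3-year annuity: $2,120.00 × [1 − (1+0.083)^−3] / 0.083 = 5434.00560
Perpetuity value at year 3: $12,700.00 / 0.083 = 153012.04819
PV of perpetuity: 153012.04819 / (1+0.083)^3 = 120459.27881
Total PV = 5434.00560 + 120459.27881 = 125893.28440

$125893.28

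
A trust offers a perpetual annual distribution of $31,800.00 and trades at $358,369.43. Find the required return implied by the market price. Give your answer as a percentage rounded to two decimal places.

8.87%

P = C/r ⇒ r = C/P = $31,800.00/$358,369.43 = 0.088735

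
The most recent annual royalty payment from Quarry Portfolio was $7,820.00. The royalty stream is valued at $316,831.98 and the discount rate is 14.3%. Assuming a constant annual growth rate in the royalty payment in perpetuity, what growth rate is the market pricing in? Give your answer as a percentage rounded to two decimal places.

P = D₀(1+g)/(r−g) ⇒ P(r−g) = D₀(1+g) ⇒ g(P+D₀) = P·r − D₀
g = (P·r − D₀)/(P + D₀) = ($316,831.98×0.143 − $7,820.00) / ($316,831.98 + $7,820.00) = 0.115468

11.55%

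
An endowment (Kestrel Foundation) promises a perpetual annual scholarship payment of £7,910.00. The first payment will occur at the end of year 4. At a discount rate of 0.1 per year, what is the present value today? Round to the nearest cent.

Value at end of year 3: C / r = £7,910.00 / 0.1 = £79,100.0000
Discount to today: PV = £79,100.0000 / (1 + 0.1)^3 = £79,100.0000 / 1.331000 = £59,429.00

£59429.00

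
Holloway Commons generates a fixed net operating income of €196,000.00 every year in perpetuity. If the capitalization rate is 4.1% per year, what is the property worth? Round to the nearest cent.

€4780487.80

Level perpetuity: PV = C / r = €196,000.00 / 0.041 = €4,780,487.80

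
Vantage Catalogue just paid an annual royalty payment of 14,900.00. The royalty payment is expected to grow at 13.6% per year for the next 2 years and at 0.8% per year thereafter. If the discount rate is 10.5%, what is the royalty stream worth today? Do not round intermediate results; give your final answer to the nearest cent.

194712.42

D_1 = 16926.40000
D_2 = 19228.39040
Terminal value at year 2: TV = D_2×(1+g_2)/(r−g_2) = 19382.21752/0.097 = 199816.67550
P_0 = D_1/(1+r)^1 + D_2/(1+r)^2 + TV/(1+r)^2
    = 15318.00905 + 15747.74505 + 163646.67021 = 194712.42431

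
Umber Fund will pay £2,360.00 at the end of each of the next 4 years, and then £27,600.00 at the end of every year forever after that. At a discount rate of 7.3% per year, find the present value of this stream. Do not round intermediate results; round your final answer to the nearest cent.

£293164.81

PV of 4-year annuity: £2,360.00 × [1 − (1+0.073)^−4] / 0.073 = 7939.97708
Perpetuity value at year 4: £27,600.00 / 0.073 = 378082.19178
PV of perpetuity: 378082.19178 / (1+0.073)^4 = 285224.83271
Total PV = 7939.97708 + 285224.83271 = 293164.80979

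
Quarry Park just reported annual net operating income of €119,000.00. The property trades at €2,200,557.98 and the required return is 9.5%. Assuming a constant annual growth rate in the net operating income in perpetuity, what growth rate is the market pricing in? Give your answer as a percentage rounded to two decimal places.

3.88%

P = D₀(1+g)/(r−g) ⇒ P(r−g) = D₀(1+g) ⇒ g(P+D₀) = P·r − D₀
g = (P·r − D₀)/(P + D₀) = (€2,200,557.98×0.095 − €119,000.00) / (€2,200,557.98 + €119,000.00) = 0.038823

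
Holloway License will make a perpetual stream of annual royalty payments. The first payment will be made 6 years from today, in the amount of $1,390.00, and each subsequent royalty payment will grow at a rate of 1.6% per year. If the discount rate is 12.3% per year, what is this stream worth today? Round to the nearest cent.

$7273.31

Value at end of year 5: C₁ / (r − g) = $1,390.00 / (0.123 − 0.016) = $12,990.6542
Discount to today: PV = $12,990.6542 / (1 + 0.123)^5 = $12,990.6542 / 1.786071 = $7,273.31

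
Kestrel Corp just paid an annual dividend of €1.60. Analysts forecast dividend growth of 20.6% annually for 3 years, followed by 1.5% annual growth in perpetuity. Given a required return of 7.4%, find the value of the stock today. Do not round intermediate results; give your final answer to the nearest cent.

€45.05

D_1 = 1.92960
D_2 = 2.32710
D_3 = 2.80648
Terminal value at year 3: TV = D_3×(1+g_2)/(r−g_2) = 2.84858/0.059 = 48.28096
P_0 = D_1/(1+r)^1 + D_2/(1+r)^2 + D_3/(1+r)^3 + TV/(1+r)^3
    = 1.79665 + 2.01747 + 2.26542 + 38.97293 = 45.05247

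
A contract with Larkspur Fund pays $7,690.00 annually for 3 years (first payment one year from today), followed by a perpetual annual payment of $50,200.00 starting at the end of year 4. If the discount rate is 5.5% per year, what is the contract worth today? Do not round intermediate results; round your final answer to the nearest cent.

$798038.12

PV of 3-year annuity: $7,690.00 × [1 − (1+0.055)^−3] / 0.055 = 20747.10768
Perpetuity value at year 3: $50,200.00 / 0.055 = 912727.27273
PV of perpetuity: 912727.27273 / (1+0.055)^3 = 777291.01713
Total PV = 20747.10768 + 777291.01713 = 798038.12481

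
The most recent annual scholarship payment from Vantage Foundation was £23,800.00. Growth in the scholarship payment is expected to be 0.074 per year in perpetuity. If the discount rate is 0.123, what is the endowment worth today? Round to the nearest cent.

D₁ = D₀ × (1 + g) = £23,800.00 × 1.074 = £25,561.2000
Growing perpetuity: P = D₁ / (r − g) = £25,561.2000 / (0.123 − 0.074) = £521,657.14

£521657.14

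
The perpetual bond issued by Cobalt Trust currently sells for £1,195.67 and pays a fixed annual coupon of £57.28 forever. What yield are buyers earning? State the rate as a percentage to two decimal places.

4.79%

P = C/r ⇒ r = C/P = £57.28/£1,195.67 = 0.047906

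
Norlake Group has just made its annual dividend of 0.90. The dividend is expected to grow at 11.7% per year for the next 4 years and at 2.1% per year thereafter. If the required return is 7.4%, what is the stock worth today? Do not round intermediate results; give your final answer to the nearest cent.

D_1 = 1.00530
D_2 = 1.12292
D_3 = 1.25430
D_4 = 1.40106
Terminal value at year 4: TV = D_4×(1+g_2)/(r−g_2) = 1.43048/0.053 = 26.99014
P_0 = D_1/(1+r)^1 + D_2/(1+r)^2 + D_3/(1+r)^3 + D_4/(1+r)^4 + TV/(1+r)^4
    = 0.93603 + 0.97351 + 1.01249 + 1.05302 + 20.28560 = 24.26066

24.26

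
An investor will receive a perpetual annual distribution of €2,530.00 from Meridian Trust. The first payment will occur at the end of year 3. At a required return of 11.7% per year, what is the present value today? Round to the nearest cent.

€17331.19

Value at end of year 2: C / r = €2,530.00 / 0.117 = €21,623.9316
Discount to today: PV = €21,623.9316 / (1 + 0.117)^2 = €21,623.9316 / 1.247689 = €17,331.19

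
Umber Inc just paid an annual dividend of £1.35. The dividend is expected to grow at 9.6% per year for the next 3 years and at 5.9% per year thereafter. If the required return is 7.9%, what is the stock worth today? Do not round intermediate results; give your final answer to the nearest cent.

D_1 = 1.47960
D_2 = 1.62164
D_3 = 1.77732
Terminal value at year 3: TV = D_3×(1+g_2)/(r−g_2) = 1.88218/0.02 = 94.10905
P_0 = D_1/(1+r)^1 + D_2/(1+r)^2 + D_3/(1+r)^3 + TV/(1+r)^3
    = 1.37127 + 1.39287 + 1.41482 + 74.91470 = 79.09367

£79.09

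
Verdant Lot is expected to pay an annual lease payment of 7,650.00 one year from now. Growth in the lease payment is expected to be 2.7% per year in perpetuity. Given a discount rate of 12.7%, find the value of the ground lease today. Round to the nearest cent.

Growing perpetuity: P = D₁ / (r − g) = 7,650.0000 / (0.127 − 0.027) = 76,500.00

76500.00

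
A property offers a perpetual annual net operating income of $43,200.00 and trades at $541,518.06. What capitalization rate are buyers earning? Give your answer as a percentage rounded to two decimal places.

P = C/r ⇒ r = C/P = $43,200.00/$541,518.06 = 0.079776

7.98%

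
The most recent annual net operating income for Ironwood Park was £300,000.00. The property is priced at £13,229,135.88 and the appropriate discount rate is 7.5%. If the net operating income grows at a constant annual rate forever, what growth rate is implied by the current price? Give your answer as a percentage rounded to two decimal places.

P = D₀(1+g)/(r−g) ⇒ P(r−g) = D₀(1+g) ⇒ g(P+D₀) = P·r − D₀
g = (P·r − D₀)/(P + D₀) = (£13,229,135.88×0.075 − £300,000.00) / (£13,229,135.88 + £300,000.00) = 0.051163

5.12%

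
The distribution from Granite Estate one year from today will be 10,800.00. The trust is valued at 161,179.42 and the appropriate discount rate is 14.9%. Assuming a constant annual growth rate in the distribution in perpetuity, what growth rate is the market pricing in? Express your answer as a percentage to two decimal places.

P = D₁/(r−g) ⇒ g = r − D₁/P = 0.149 − 10,800.00/161,179.42 = 0.081994

8.20%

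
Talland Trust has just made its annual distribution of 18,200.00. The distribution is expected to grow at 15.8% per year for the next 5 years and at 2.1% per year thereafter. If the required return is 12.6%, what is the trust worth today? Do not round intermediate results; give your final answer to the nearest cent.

302649.81

D_1 = 21075.60000
D_2 = 24405.54480
D_3 = 28261.62088
D_4 = 32726.95698
D_5 = 37897.81618
Terminal value at year 5: TV = D_5×(1+g_2)/(r−g_2) = 38693.67032/0.105 = 368511.14590
P_0 = D_1/(1+r)^1 + D_2/(1+r)^2 + D_3/(1+r)^3 + D_4/(1+r)^4 + D_5/(1+r)^5 + TV/(1+r)^5
    = 18717.22913 + 19249.15749 + 19796.20282 + 20358.79473 + 20937.37504 + 203591.04680 = 302649.80600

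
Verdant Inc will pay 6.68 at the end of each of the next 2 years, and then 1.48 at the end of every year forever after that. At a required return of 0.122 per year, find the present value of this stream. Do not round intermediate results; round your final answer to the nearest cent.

PV of 2-year annuity: 6.68 × [1 − (1+0.122)^−2] / 0.122 = 11.25994
Perpetuity value at year 2: 1.48 / 0.122 = 12.13115
PV of perpetuity: 12.13115 / (1+0.122)^2 = 9.63643
Total PV = 11.25994 + 9.63643 = 20.89637

20.90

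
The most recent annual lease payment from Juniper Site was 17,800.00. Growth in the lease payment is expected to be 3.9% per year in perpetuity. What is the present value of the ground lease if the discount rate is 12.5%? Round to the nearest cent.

215048.84

D₁ = D₀ × (1 + g) = 17,800.00 × 1.039 = 18,494.2000
Growing perpetuity: P = D₁ / (r − g) = 18,494.2000 / (0.125 − 0.039) = 215,048.84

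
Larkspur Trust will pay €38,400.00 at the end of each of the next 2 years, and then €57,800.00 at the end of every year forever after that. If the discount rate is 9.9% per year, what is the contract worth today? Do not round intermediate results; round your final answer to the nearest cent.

PV of 2-year annuity: €38,400.00 × [1 − (1+0.099)^−2] / 0.099 = 66734.17227
Perpetuity value at year 2: €57,800.00 / 0.099 = 583838.38384
PV of perpetuity: 583838.38384 / (1+0.099)^2 = 483389.55162
Total PV = 66734.17227 + 483389.55162 = 550123.72389

€550123.72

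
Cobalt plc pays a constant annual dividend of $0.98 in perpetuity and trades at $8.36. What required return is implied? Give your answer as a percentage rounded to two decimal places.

11.72%

P = C/r ⇒ r = C/P = $0.98/$8.36 = 0.117225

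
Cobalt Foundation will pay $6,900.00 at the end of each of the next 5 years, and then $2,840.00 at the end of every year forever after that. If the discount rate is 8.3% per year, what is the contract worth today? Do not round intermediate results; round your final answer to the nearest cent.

PV of 5-year annuity: $6,900.00 × [1 − (1+0.083)^−5] / 0.083 = 27333.23469
Perpetuity value at year 5: $2,840.00 / 0.083 = 34216.86747
PV of perpetuity: 34216.86747 / (1+0.083)^5 = 22966.66653
Total PV = 27333.23469 + 22966.66653 = 50299.90121

$50299.90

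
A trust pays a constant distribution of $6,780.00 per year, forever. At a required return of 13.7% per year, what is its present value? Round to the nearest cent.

Level perpetuity: PV = C / r = $6,780.00 / 0.137 = $49,489.05

$49489.05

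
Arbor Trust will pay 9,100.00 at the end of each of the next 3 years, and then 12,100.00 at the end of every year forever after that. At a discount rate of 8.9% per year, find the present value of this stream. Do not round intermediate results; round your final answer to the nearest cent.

128347.62

PV of 3-year annuity: 9,100.00 × [1 − (1+0.089)^−3] / 0.089 = 23075.89643
Perpetuity value at year 3: 12,100.00 / 0.089 = 135955.05618
PV of perpetuity: 135955.05618 / (1+0.089)^3 = 105271.72136
Total PV = 23075.89643 + 105271.72136 = 128347.61780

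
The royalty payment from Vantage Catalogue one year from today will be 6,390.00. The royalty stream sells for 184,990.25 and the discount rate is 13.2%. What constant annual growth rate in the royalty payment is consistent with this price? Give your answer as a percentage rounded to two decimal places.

P = D₁/(r−g) ⇒ g = r − D₁/P = 0.132 − 6,390.00/184,990.25 = 0.097458

9.75%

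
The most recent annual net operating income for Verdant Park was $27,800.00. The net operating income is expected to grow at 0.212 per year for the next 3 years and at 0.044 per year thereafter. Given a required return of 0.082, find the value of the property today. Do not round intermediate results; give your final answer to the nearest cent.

$1178558.83

D_1 = 33693.60000
D_2 = 40836.64320
D_3 = 49494.01156
Terminal value at year 3: TV = D_3×(1+g_2)/(r−g_2) = 51671.74807/0.038 = 1359782.84387
P_0 = D_1/(1+r)^1 + D_2/(1+r)^2 + D_3/(1+r)^3 + TV/(1+r)^3
    = 31140.11091 + 34881.52904 + 39072.47060 + 1073464.71867 = 1178558.82922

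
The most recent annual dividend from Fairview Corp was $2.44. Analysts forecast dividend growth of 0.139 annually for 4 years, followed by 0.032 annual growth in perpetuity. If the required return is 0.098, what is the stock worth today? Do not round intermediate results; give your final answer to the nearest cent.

D_1 = 2.77916
D_2 = 3.16546
D_3 = 3.60546
D_4 = 4.10662
Terminal value at year 4: TV = D_4×(1+g_2)/(r−g_2) = 4.23803/0.066 = 64.21263
P_0 = D_1/(1+r)^1 + D_2/(1+r)^2 + D_3/(1+r)^3 + D_4/(1+r)^4 + TV/(1+r)^4
    = 2.53111 + 2.62562 + 2.72367 + 2.82537 + 44.17852 = 54.88429

$54.88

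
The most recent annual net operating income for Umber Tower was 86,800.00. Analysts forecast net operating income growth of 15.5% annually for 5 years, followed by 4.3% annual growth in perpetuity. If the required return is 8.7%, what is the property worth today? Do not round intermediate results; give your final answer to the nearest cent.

D_1 = 100254.00000
D_2 = 115793.37000
D_3 = 133741.34235
D_4 = 154471.25041
D_5 = 178414.29423
Terminal value at year 5: TV = D_5×(1+g_2)/(r−g_2) = 186086.10888/0.044 = 4229229.74728
P_0 = D_1/(1+r)^1 + D_2/(1+r)^2 + D_3/(1+r)^3 + D_4/(1+r)^4 + D_5/(1+r)^5 + TV/(1+r)^5
    = 92229.99080 + 97999.66824 + 104130.28226 + 110644.41215 + 117566.04971 + 2786849.76925 = 3309420.17241

3309420.17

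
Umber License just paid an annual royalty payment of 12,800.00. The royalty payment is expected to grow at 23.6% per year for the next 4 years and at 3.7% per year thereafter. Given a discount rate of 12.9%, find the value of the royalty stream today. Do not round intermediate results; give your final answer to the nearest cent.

D_1 = 15820.80000
D_2 = 19554.50880
D_3 = 24169.37288
D_4 = 29873.34488
Terminal value at year 4: TV = D_4×(1+g_2)/(r−g_2) = 30978.65864/0.092 = 336724.55039
P_0 = D_1/(1+r)^1 + D_2/(1+r)^2 + D_3/(1+r)^3 + D_4/(1+r)^4 + TV/(1+r)^4
    = 14013.10895 + 15341.18924 + 16795.13721 + 18386.88183 + 207252.13542 = 271788.45265

271788.45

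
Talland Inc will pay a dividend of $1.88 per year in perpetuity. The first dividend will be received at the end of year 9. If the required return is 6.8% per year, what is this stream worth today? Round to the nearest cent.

Value at end of year 8: C / r = $1.88 / 0.068 = $27.6471
Discount to today: PV = $27.6471 / (1 + 0.068)^8 = $27.6471 / 1.692661 = $16.33

$16.33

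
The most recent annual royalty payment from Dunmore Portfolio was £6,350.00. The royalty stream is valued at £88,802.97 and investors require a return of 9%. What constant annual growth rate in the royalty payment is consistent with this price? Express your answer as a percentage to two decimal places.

P = D₀(1+g)/(r−g) ⇒ P(r−g) = D₀(1+g) ⇒ g(P+D₀) = P·r − D₀
g = (P·r − D₀)/(P + D₀) = (£88,802.97×0.09 − £6,350.00) / (£88,802.97 + £6,350.00) = 0.017259

1.73%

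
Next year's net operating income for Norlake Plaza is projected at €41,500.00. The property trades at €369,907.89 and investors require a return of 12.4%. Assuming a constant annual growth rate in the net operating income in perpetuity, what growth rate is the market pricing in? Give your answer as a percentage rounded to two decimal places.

1.18%

P = D₁/(r−g) ⇒ g = r − D₁/P = 0.124 − €41,500.00/€369,907.89 = 0.011810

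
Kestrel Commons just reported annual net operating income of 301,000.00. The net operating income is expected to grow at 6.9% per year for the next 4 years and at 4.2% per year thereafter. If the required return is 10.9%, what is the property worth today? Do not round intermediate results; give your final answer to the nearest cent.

5140793.07

D_1 = 321769.00000
D_2 = 343971.06100
D_3 = 367705.06421
D_4 = 393076.71364
Terminal value at year 4: TV = D_4×(1+g_2)/(r−g_2) = 409585.93561/0.067 = 6113222.91959
P_0 = D_1/(1+r)^1 + D_2/(1+r)^2 + D_3/(1+r)^3 + D_4/(1+r)^4 + TV/(1+r)^4
    = 290143.37241 + 279678.32742 + 269590.74121 + 259866.99942 + 4041513.63279 = 5140793.07325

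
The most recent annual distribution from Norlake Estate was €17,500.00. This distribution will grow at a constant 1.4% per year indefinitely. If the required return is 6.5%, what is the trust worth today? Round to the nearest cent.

€347941.18

D₁ = D₀ × (1 + g) = €17,500.00 × 1.014 = €17,745.0000
Growing perpetuity: P = D₁ / (r − g) = €17,745.0000 / (0.065 − 0.014) = €347,941.18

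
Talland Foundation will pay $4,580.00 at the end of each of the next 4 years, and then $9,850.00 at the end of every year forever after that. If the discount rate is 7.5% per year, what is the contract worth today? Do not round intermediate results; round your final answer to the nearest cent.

$113682.38

PV of 4-year annuity: $4,580.00 × [1 − (1+0.075)^−4] / 0.075 = 15339.91431
Perpetuity value at year 4: $9,850.00 / 0.075 = 131333.33333
PV of perpetuity: 131333.33333 / (1+0.075)^4 = 98342.46958
Total PV = 15339.91431 + 98342.46958 = 113682.38389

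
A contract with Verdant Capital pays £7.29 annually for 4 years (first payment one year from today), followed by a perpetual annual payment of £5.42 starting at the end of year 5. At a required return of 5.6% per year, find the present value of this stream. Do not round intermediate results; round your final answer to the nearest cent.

PV of 4-year annuity: £7.29 × [1 − (1+0.056)^−4] / 0.056 = 25.49372
Perpetuity value at year 4: £5.42 / 0.056 = 96.78571
PV of perpetuity: 96.78571 / (1+0.056)^4 = 77.83153
Total PV = 25.49372 + 77.83153 = 103.32526

£103.33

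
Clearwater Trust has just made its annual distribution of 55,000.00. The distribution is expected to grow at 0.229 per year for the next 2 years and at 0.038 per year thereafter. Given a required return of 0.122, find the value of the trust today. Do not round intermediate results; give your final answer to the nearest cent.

941688.26

D_1 = 67595.00000
D_2 = 83074.25500
Terminal value at year 2: TV = D_2×(1+g_2)/(r−g_2) = 86231.07669/0.084 = 1026560.43679
P_0 = D_1/(1+r)^1 + D_2/(1+r)^2 + TV/(1+r)^2
    = 60245.09804 + 65990.39705 + 815452.76355 = 941688.25864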